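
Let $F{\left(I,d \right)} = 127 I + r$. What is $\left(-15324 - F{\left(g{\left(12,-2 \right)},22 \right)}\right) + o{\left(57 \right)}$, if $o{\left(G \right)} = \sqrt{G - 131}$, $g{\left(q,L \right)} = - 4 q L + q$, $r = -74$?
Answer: $-28966 + i \sqrt{74} \approx -28966.0 + 8.6023 i$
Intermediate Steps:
$g{\left(q,L \right)} = q - 4 L q$ ($g{\left(q,L \right)} = - 4 L q + q = q - 4 L q$)
$o{\left(G \right)} = \sqrt{-131 + G}$
$F{\left(I,d \right)} = -74 + 127 I$ ($F{\left(I,d \right)} = 127 I - 74 = -74 + 127 I$)
$\left(-15324 - F{\left(g{\left(12,-2 \right)},22 \right)}\right) + o{\left(57 \right)} = \left(-15324 - \left(-74 + 127 \cdot 12 \left(1 - -8\right)\right)\right) + \sqrt{-131 + 57} = \left(-15324 - \left(-74 + 127 \cdot 12 \left(1 + 8\right)\right)\right) + \sqrt{-74} = \left(-15324 - \left(-74 + 127 \cdot 12 \cdot 9\right)\right) + i \sqrt{74} = \left(-15324 - \left(-74 + 127 \cdot 108\right)\right) + i \sqrt{74} = \left(-15324 - \left(-74 + 13716\right)\right) + i \sqrt{74} = \left(-15324 - 13642\right) + i \sqrt{74} = -28966 + i \sqrt{74}$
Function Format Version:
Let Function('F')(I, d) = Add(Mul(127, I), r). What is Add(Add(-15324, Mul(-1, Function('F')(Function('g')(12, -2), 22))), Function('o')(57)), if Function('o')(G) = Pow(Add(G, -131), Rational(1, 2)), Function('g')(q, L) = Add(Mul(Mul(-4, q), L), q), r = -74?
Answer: Add(-28966, Mul(I, Pow(74, Rational(1, 2)))) ≈ Add(-28966., Mul(8.6023, I))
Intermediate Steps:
Function('g')(q, L) = Add(q, Mul(-4, L, q)) (Function('g')(q, L) = Add(Mul(-4, L, q), q) = Add(q, Mul(-4, L, q)))
Function('o')(G) = Pow(Add(-131, G), Rational(1, 2))
Function('F')(I, d) = Add(-74, Mul(127, I)) (Function('F')(I, d) = Add(Mul(127, I), -74) = Add(-74, Mul(127, I)))
Add(Add(-15324, Mul(-1, Function('F')(Function('g')(12, -2), 22))), Function('o')(57)) = Add(Add(-15324, Mul(-1, Add(-74, Mul(127, Mul(12, Add(1, Mul(-4, -2))))))), Pow(Add(-131, 57), Rational(1, 2))) = Add(Add(-15324, Mul(-1, Add(-74, Mul(127, Mul(12, Add(1, 8)))))), Pow(-74, Rational(1, 2))) = Add(Add(-15324, Mul(-1, Add(-74, Mul(127, Mul(12, 9))))), Mul(I, Pow(74, Rational(1, 2)))) = Add(Add(-15324, Mul(-1, Add(-74, Mul(127, 108)))), Mul(I, Pow(74, Rational(1, 2)))) = Add(Add(-15324, Mul(-1, Add(-74, 13716))), Mul(I, Pow(74, Rational(1, 2)))) = Add(Add(-15324, Mul(-1, 13642)), Mul(I, Pow(74, Rational(1, 2)))) = Add(Add(-15324, -13642), Mul(I, Pow(74, Rational(1, 2)))) = Add(-28966, Mul(I, Pow(74, Rational(1, 2))))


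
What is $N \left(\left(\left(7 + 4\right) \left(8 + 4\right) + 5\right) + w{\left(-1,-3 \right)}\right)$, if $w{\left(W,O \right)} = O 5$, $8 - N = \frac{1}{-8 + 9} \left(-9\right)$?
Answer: $2074$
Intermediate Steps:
$N = 17$ ($N = 8 - \frac{1}{-8 + 9} \left(-9\right) = 8 - 1^{-1} \left(-9\right) = 8 - 1 \left(-9\right) = 8 - -9 = 8 + 9 = 17$)
$w{\left(W,O \right)} = 5 O$
$N \left(\left(\left(7 + 4\right) \left(8 + 4\right) + 5\right) + w{\left(-1,-3 \right)}\right) = 17 \left(\left(\left(7 + 4\right) \left(8 + 4\right) + 5\right) + 5 \left(-3\right)\right) = 17 \left(\left(11 \cdot 12 + 5\right) - 15\right) = 17 \left(\left(132 + 5\right) - 15\right) = 17 \left(137 - 15\right) = 17 \cdot 122 = 2074$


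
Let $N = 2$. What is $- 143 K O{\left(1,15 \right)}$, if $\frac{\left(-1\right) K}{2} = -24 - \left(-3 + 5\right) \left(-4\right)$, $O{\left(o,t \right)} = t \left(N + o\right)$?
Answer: $-205920$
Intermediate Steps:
$O{\left(o,t \right)} = t \left(2 + o\right)$
$K = 32$ ($K = - 2 \left(-24 - \left(-3 + 5\right) \left(-4\right)\right) = - 2 \left(-24 - 2 \left(-4\right)\right) = - 2 \left(-24 - -8\right) = - 2 \left(-24 + 8\right) = \left(-2\right) \left(-16\right) = 32$)
$- 143 K O{\left(1,15 \right)} = \left(-143\right) 32 \cdot 15 \left(2 + 1\right) = - 4576 \cdot 15 \cdot 3 = \left(-4576\right) 45 = -205920$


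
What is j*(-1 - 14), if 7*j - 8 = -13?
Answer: 75/7 ≈ 10.714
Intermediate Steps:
j = -5/7 (j = 8/7 + (⅐)*(-13) = 8/7 - 13/7 = -5/7 ≈ -0.71429)
j*(-1 - 14) = -5*(-1 - 14)/7 = -5/7*(-15) = 75/7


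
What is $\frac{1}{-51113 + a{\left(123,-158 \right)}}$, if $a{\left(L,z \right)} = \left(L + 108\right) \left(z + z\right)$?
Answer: $- \frac{1}{124109} \approx -8.0574 \cdot 10^{-6}$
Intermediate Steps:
$a{\left(L,z \right)} = 2 z \left(108 + L\right)$ ($a{\left(L,z \right)} = \left(108 + L\right) 2 z = 2 z \left(108 + L\right)$)
$\frac{1}{-51113 + a{\left(123,-158 \right)}} = \frac{1}{-51113 + 2 \left(-158\right) \left(108 + 123\right)} = \frac{1}{-51113 + 2 \left(-158\right) 231} = \frac{1}{-51113 - 72996} = \frac{1}{-124109} = - \frac{1}{124109}$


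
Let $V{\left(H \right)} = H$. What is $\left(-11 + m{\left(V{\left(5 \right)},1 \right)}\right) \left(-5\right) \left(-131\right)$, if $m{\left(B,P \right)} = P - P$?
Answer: $-7205$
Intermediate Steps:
$m{\left(B,P \right)} = 0$
$\left(-11 + m{\left(V{\left(5 \right)},1 \right)}\right) \left(-5\right) \left(-131\right) = \left(-11 + 0\right) \left(-5\right) \left(-131\right) = \left(-11\right) \left(-5\right) \left(-131\right) = 55 \left(-131\right) = -7205$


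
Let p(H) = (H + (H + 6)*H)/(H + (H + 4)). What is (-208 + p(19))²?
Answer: 16982641/441 ≈ 38509.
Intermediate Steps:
p(H) = (H + H*(6 + H))/(4 + 2*H) (p(H) = (H + (6 + H)*H)/(H + (4 + H)) = (H + H*(6 + H))/(4 + 2*H))
(-208 + p(19))² = (-208 + (½)*19*(7 + 19)/(2 + 19))² = (-208 + (½)*19*26/21)² = (-208 + (½)*19*(1/21)*26)² = (-208 + 247/21)² = (-4121/21)² = 16982641/441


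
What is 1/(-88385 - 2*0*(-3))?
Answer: -1/88385 ≈ -1.1314e-5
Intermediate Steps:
1/(-88385 - 2*0*(-3)) = 1/(-88385 + 0*(-3)) = 1/(-88385 + 0) = 1/(-88385) = -1/88385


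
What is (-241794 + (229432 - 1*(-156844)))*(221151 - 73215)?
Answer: 21374089152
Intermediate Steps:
(-241794 + (229432 - 1*(-156844)))*(221151 - 73215) = (-241794 + (229432 + 156844))*147936 = (-241794 + 386276)*147936 = 144482*147936 = 21374089152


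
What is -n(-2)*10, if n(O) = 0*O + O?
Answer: 20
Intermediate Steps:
n(O) = O (n(O) = 0 + O = O)
-n(-2)*10 = -1*(-2)*10 = 2*10 = 20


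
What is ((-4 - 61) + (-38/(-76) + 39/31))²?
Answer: 15374241/3844 ≈ 3999.5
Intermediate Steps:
((-4 - 61) + (-38/(-76) + 39/31))² = (-65 + (-38*(-1/76) + 39*(1/31)))² = (-65 + (½ + 39/31))² = (-65 + 109/62)² = (-3921/62)² = 15374241/3844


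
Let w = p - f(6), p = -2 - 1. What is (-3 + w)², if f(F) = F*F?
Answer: 1764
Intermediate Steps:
f(F) = F²
p = -3
w = -39 (w = -3 - 1*6² = -3 - 1*36 = -3 - 36 = -39)
(-3 + w)² = (-3 - 39)² = (-42)² = 1764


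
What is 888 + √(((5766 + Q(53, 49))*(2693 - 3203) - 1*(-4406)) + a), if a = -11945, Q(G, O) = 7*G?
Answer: 888 + 33*I*√2881 ≈ 888.0 + 1771.3*I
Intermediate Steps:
888 + √(((5766 + Q(53, 49))*(2693 - 3203) - 1*(-4406)) + a) = 888 + √(((5766 + 7*53)*(2693 - 3203) - 1*(-4406)) - 11945) = 888 + √(((5766 + 371)*(-510) + 4406) - 11945) = 888 + √((6137*(-510) + 4406) - 11945) = 888 + √((-3129870 + 4406) - 11945) = 888 + √(-3125464 - 11945) = 888 + √(-3137409) = 888 + 33*I*√2881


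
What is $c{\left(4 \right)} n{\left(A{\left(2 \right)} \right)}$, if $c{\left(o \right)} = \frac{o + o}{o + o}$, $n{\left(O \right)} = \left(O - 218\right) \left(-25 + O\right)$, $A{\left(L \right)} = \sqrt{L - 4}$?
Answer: $5448 - 243 i \sqrt{2} \approx 5448.0 - 343.65 i$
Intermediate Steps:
$A{\left(L \right)} = \sqrt{-4 + L}$
$n{\left(O \right)} = \left(-218 + O\right) \left(-25 + O\right)$
$c{\left(o \right)} = 1$ ($c{\left(o \right)} = \frac{2 o}{2 o} = 2 o \frac{1}{2 o} = 1$)
$c{\left(4 \right)} n{\left(A{\left(2 \right)} \right)} = 1 \left(5450 + \left(\sqrt{-4 + 2}\right)^{2} - 243 \sqrt{-4 + 2}\right) = 1 \left(5450 + \left(\sqrt{-2}\right)^{2} - 243 \sqrt{-2}\right) = 1 \left(5450 + \left(i \sqrt{2}\right)^{2} - 243 i \sqrt{2}\right) = 1 \left(5450 - 2 - 243 i \sqrt{2}\right) = 1 \left(5448 - 243 i \sqrt{2}\right) = 5448 - 243 i \sqrt{2}$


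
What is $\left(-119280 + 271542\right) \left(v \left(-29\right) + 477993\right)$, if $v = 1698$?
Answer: $65282484762$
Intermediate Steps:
$\left(-119280 + 271542\right) \left(v \left(-29\right) + 477993\right) = \left(-119280 + 271542\right) \left(1698 \left(-29\right) + 477993\right) = 152262 \left(-49242 + 477993\right) = 152262 \cdot 428751 = 65282484762$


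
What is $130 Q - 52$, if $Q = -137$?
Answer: $-17862$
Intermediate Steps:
$130 Q - 52 = 130 \left(-137\right) - 52 = -17810 - 52 = -17862$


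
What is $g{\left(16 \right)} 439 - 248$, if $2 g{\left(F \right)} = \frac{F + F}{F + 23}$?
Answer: $- \frac{2648}{39} \approx -67.897$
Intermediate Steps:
$g{\left(F \right)} = \frac{F}{23 + F}$ ($g{\left(F \right)} = \frac{\left(F + F\right) \frac{1}{F + 23}}{2} = \frac{2 F \frac{1}{23 + F}}{2} = \frac{F}{23 + F}$)
$g{\left(16 \right)} 439 - 248 = \frac{16}{23 + 16} \cdot 439 - 248 = \frac{16}{39} \cdot 439 - 248 = \frac{7024}{39} - 248 = - \frac{2648}{39}$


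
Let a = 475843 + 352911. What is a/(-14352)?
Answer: -414377/7176 ≈ -57.745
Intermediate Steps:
a = 828754
a/(-14352) = 828754/(-14352) = 828754*(-1/14352) = -414377/7176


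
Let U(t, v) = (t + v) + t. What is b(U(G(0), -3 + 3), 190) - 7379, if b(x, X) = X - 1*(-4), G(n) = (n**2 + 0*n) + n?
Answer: -7185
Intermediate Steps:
G(n) = n + n**2 (G(n) = (n**2 + 0) + n = n**2 + n = n + n**2)
U(t, v) = v + 2*t
b(x, X) = 4 + X (b(x, X) = X + 4 = 4 + X)
b(U(G(0), -3 + 3), 190) - 7379 = (4 + 190) - 7379 = 194 - 7379 = -7185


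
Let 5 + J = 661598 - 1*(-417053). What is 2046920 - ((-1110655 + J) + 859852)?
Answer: 1219077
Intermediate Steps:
J = 1078646 (J = -5 + (661598 - 1*(-417053)) = -5 + (661598 + 417053) = -5 + 1078651 = 1078646)
2046920 - ((-1110655 + J) + 859852) = 2046920 - ((-1110655 + 1078646) + 859852) = 2046920 - (-32009 + 859852) = 2046920 - 1*827843 = 2046920 - 827843 = 1219077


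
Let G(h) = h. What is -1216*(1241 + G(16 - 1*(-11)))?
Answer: -1541888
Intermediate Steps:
-1216*(1241 + G(16 - 1*(-11))) = -1216*(1241 + (16 - 1*(-11))) = -1216*(1241 + (16 + 11)) = -1216*(1241 + 27) = -1216*1268 = -1541888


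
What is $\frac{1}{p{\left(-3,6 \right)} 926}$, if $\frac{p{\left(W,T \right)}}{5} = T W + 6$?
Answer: $- \frac{1}{55560} \approx -1.7999 \cdot 10^{-5}$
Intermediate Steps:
$p{\left(W,T \right)} = 30 + 5 T W$ ($p{\left(W,T \right)} = 5 \left(T W + 6\right) = 5 \left(6 + T W\right) = 30 + 5 T W$)
$\frac{1}{p{\left(-3,6 \right)} 926} = \frac{1}{\left(30 + 5 \cdot 6 \left(-3\right)\right) 926} = \frac{1}{\left(30 - 90\right) 926} = \frac{1}{\left(-60\right) 926} = \frac{1}{-55560} = - \frac{1}{55560}$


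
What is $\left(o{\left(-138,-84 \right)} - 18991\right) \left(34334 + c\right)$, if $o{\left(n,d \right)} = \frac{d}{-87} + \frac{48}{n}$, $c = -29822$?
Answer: $- \frac{57151631520}{667} \approx -8.5685 \cdot 10^{7}$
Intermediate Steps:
$o{\left(n,d \right)} = \frac{48}{n} - \frac{d}{87}$ ($o{\left(n,d \right)} = d \left(- \frac{1}{87}\right) + \frac{48}{n} = - \frac{d}{87} + \frac{48}{n} = \frac{48}{n} - \frac{d}{87}$)
$\left(o{\left(-138,-84 \right)} - 18991\right) \left(34334 + c\right) = \left(\left(\frac{48}{-138} - - \frac{28}{29}\right) - 18991\right) \left(34334 - 29822\right) = \left(\left(48 \left(- \frac{1}{138}\right) + \frac{28}{29}\right) - 18991\right) 4512 = \left(\left(- \frac{8}{23} + \frac{28}{29}\right) - 18991\right) 4512 = \left(\frac{412}{667} - 18991\right) 4512 = \left(- \frac{12666585}{667}\right) 4512 = - \frac{57151631520}{667}$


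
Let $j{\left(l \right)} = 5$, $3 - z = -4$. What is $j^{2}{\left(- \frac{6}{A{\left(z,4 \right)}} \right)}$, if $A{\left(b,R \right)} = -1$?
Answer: $25$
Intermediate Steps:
$z = 7$ ($z = 3 - -4 = 3 + 4 = 7$)
$j^{2}{\left(- \frac{6}{A{\left(z,4 \right)}} \right)} = 5^{2} = 25$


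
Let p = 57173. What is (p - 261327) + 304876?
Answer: 100722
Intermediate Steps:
(p - 261327) + 304876 = (57173 - 261327) + 304876 = -204154 + 304876 = 100722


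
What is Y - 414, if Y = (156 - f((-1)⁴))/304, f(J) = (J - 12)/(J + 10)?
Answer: -125699/304 ≈ -413.48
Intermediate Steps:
f(J) = (-12 + J)/(10 + J)
Y = 157/304 (Y = (156 - (-12 + (-1)⁴)/(10 + (-1)⁴))/304 = (156 - (-12 + 1)/(10 + 1))*(1/304) = (156 - (-11)/11)*(1/304) = (156 - 1*(-1))*(1/304) = (156 + 1)*(1/304) = 157*(1/304) = 157/304 ≈ 0.51645)
Y - 414 = 157/304 - 414 = -125699/304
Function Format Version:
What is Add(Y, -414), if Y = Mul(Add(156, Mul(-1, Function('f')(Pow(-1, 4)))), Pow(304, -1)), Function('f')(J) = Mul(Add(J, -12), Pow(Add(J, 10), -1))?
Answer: Rational(-125699, 304) ≈ -413.48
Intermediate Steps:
Function('f')(J) = Mul(Pow(Add(10, J), -1), Add(-12, J)) (Function('f')(J) = Mul(Add(-12, J), Pow(Add(10, J), -1)) = Mul(Pow(Add(10, J), -1), Add(-12, J)))
Y = Rational(157, 304) (Y = Mul(Add(156, Mul(-1, Mul(Pow(Add(10, Pow(-1, 4)), -1), Add(-12, Pow(-1, 4))))), Pow(304, -1)) = Mul(Add(156, Mul(-1, Mul(Pow(Add(10, 1), -1), Add(-12, 1)))), Rational(1, 304)) = Mul(Add(156, Mul(-1, Mul(Pow(11, -1), -11))), Rational(1, 304)) = Mul(Add(156, Mul(-1, Mul(Rational(1, 11), -11))), Rational(1, 304)) = Mul(Add(156, Mul(-1, -1)), Rational(1, 304)) = Mul(Add(156, 1), Rational(1, 304)) = Mul(157, Rational(1, 304)) = Rational(157, 304) ≈ 0.51645)
Add(Y, -414) = Add(Rational(157, 304), -414) = Rational(-125699, 304)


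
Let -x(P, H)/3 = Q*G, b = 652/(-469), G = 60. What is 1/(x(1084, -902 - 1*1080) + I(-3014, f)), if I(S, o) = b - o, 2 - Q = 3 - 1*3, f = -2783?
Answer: 469/1135735 ≈ 0.00041295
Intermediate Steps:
Q = 2 (Q = 2 - (3 - 1*3) = 2 - (3 - 3) = 2 - 1*0 = 2 + 0 = 2)
b = -652/469 (b = 652*(-1/469) = -652/469 ≈ -1.3902)
I(S, o) = -652/469 - o
x(P, H) = -360 (x(P, H) = -6*60 = -3*120 = -360)
1/(x(1084, -902 - 1*1080) + I(-3014, f)) = 1/(-360 + (-652/469 - 1*(-2783))) = 1/(-360 + (-652/469 + 2783)) = 1/(-360 + 1304575/469) = 1/(1135735/469) = 469/1135735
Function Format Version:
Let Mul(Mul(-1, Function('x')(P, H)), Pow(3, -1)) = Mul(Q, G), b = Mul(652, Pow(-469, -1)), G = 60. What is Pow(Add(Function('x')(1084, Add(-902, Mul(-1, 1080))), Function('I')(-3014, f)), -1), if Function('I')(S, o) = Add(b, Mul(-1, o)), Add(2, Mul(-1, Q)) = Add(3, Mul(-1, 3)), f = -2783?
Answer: Rational(469, 1135735) ≈ 0.00041295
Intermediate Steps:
Q = 2 (Q = Add(2, Mul(-1, Add(3, Mul(-1, 3)))) = Add(2, Mul(-1, Add(3, -3))) = Add(2, Mul(-1, 0)) = Add(2, 0) = 2)
b = Rational(-652, 469) (b = Mul(652, Rational(-1, 469)) = Rational(-652, 469) ≈ -1.3902)
Function('I')(S, o) = Add(Rational(-652, 469), Mul(-1, o))
Function('x')(P, H) = -360 (Function('x')(P, H) = Mul(-3, Mul(2, 60)) = Mul(-3, 120) = -360)
Pow(Add(Function('x')(1084, Add(-902, Mul(-1, 1080))), Function('I')(-3014, f)), -1) = Pow(Add(-360, Add(Rational(-652, 469), Mul(-1, -2783))), -1) = Pow(Add(-360, Add(Rational(-652, 469), 2783)), -1) = Pow(Add(-360, Rational(1304575, 469)), -1) = Pow(Rational(1135735, 469), -1) = Rational(469, 1135735)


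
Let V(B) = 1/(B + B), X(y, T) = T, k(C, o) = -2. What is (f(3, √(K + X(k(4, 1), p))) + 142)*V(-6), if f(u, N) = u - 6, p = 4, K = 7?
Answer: -139/12 ≈ -11.583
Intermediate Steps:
V(B) = 1/(2*B)
f(u, N) = -6 + u
(f(3, √(K + X(k(4, 1), p))) + 142)*V(-6) = ((-6 + 3) + 142)*((½)/(-6)) = (-3 + 142)*((½)*(-⅙)) = 139*(-1/12) = -139/12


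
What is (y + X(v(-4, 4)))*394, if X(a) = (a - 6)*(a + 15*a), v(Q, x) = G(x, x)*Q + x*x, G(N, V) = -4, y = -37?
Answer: 5230350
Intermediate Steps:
v(Q, x) = x² - 4*Q (v(Q, x) = -4*Q + x*x = -4*Q + x² = x² - 4*Q)
X(a) = 16*a*(-6 + a) (X(a) = (-6 + a)*(16*a) = 16*a*(-6 + a))
(y + X(v(-4, 4)))*394 = (-37 + 16*(4² - 4*(-4))*(-6 + (4² - 4*(-4))))*394 = (-37 + 16*(16 + 16)*(-6 + (16 + 16)))*394 = (-37 + 16*32*(-6 + 32))*394 = (-37 + 16*32*26)*394 = (-37 + 13312)*394 = 13275*394 = 5230350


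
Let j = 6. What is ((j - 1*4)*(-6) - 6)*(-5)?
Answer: 90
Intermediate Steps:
((j - 1*4)*(-6) - 6)*(-5) = ((6 - 1*4)*(-6) - 6)*(-5) = ((6 - 4)*(-6) - 6)*(-5) = (2*(-6) - 6)*(-5) = (-12 - 6)*(-5) = -18*(-5) = 90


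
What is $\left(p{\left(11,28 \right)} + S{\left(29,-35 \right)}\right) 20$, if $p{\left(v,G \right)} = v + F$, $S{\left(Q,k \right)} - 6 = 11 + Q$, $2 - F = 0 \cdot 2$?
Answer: $1180$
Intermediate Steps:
$F = 2$ ($F = 2 - 0 \cdot 2 = 2 - 0 = 2 + 0 = 2$)
$S{\left(Q,k \right)} = 17 + Q$ ($S{\left(Q,k \right)} = 6 + \left(11 + Q\right) = 17 + Q$)
$p{\left(v,G \right)} = 2 + v$ ($p{\left(v,G \right)} = v + 2 = 2 + v$)
$\left(p{\left(11,28 \right)} + S{\left(29,-35 \right)}\right) 20 = \left(\left(2 + 11\right) + \left(17 + 29\right)\right) 20 = \left(13 + 46\right) 20 = 59 \cdot 20 = 1180$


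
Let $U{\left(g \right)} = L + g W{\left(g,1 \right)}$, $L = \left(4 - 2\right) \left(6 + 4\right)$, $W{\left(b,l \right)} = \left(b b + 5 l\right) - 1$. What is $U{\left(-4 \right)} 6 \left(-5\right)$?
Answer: $1800$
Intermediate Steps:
$W{\left(b,l \right)} = -1 + b^{2} + 5 l$ ($W{\left(b,l \right)} = \left(b^{2} + 5 l\right) - 1 = -1 + b^{2} + 5 l$)
$L = 20$ ($L = 2 \cdot 10 = 20$)
$U{\left(g \right)} = 20 + g \left(4 + g^{2}\right)$ ($U{\left(g \right)} = 20 + g \left(-1 + g^{2} + 5 \cdot 1\right) = 20 + g \left(-1 + g^{2} + 5\right) = 20 + g \left(4 + g^{2}\right)$)
$U{\left(-4 \right)} 6 \left(-5\right) = \left(20 - 4 \left(4 + \left(-4\right)^{2}\right)\right) 6 \left(-5\right) = \left(20 - 4 \left(4 + 16\right)\right) 6 \left(-5\right) = \left(20 - 80\right) 6 \left(-5\right) = \left(-60\right) 6 \left(-5\right) = \left(-360\right) \left(-5\right) = 1800$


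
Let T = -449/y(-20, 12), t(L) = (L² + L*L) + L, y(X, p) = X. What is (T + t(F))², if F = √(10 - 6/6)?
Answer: 755161/400 ≈ 1887.9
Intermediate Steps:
F = 3 (F = √(10 - 6*⅙) = √(10 - 1) = √9 = 3)
t(L) = L + 2*L² (t(L) = (L² + L²) + L = 2*L² + L = L + 2*L²)
T = 449/20 (T = -449/(-20) = -449*(-1/20) = 449/20 ≈ 22.450)
(T + t(F))² = (449/20 + 3*(1 + 2*3))² = (449/20 + 3*(1 + 6))² = (449/20 + 3*7)² = (449/20 + 21)² = (869/20)² = 755161/400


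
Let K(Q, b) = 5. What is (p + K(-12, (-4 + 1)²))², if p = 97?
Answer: 10404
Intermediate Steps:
(p + K(-12, (-4 + 1)²))² = (97 + 5)² = 102² = 10404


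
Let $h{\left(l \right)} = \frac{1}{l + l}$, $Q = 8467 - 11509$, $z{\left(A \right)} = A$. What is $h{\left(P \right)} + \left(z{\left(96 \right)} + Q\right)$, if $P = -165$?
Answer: $- \frac{972181}{330} \approx -2946.0$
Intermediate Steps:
$Q = -3042$ ($Q = 8467 - 11509 = -3042$)
$h{\left(l \right)} = \frac{1}{2 l}$
$h{\left(P \right)} + \left(z{\left(96 \right)} + Q\right) = \frac{1}{2 \left(-165\right)} + \left(96 - 3042\right) = \frac{1}{2} \left(- \frac{1}{165}\right) - 2946 = - \frac{1}{330} - 2946 = - \frac{972181}{330}$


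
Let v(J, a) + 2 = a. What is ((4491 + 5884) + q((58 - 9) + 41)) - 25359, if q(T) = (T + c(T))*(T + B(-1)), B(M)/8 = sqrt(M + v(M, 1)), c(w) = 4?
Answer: -6524 + 752*I*sqrt(2) ≈ -6524.0 + 1063.5*I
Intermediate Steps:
v(J, a) = -2 + a
B(M) = 8*sqrt(-1 + M) (B(M) = 8*sqrt(M + (-2 + 1)) = 8*sqrt(M - 1) = 8*sqrt(-1 + M))
q(T) = (4 + T)*(T + 8*I*sqrt(2)) (q(T) = (T + 4)*(T + 8*sqrt(-1 - 1)) = (4 + T)*(T + 8*sqrt(-2)) = (4 + T)*(T + 8*(I*sqrt(2))) = (4 + T)*(T + 8*I*sqrt(2)))
((4491 + 5884) + q((58 - 9) + 41)) - 25359 = ((4491 + 5884) + (((58 - 9) + 41)**2 + 4*((58 - 9) + 41) + 32*I*sqrt(2) + 8*I*((58 - 9) + 41)*sqrt(2))) - 25359 = (10375 + ((49 + 41)**2 + 4*(49 + 41) + 32*I*sqrt(2) + 8*I*(49 + 41)*sqrt(2))) - 25359 = (10375 + (90**2 + 4*90 + 32*I*sqrt(2) + 8*I*90*sqrt(2))) - 25359 = (10375 + (8100 + 360 + 32*I*sqrt(2) + 720*I*sqrt(2))) - 25359 = (10375 + (8460 + 752*I*sqrt(2))) - 25359 = (18835 + 752*I*sqrt(2)) - 25359 = -6524 + 752*I*sqrt(2)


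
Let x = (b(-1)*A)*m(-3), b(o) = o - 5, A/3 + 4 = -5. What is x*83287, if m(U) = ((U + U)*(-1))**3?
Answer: 2914378704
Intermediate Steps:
A = -27 (A = -12 + 3*(-5) = -12 - 15 = -27)
m(U) = -8*U**3 (m(U) = ((2*U)*(-1))**3 = (-2*U)**3 = -8*U**3)
b(o) = -5 + o
x = 34992 (x = ((-5 - 1)*(-27))*(-8*(-3)**3) = (-6*(-27))*(-8*(-27)) = 162*216 = 34992)
x*83287 = 34992*83287 = 2914378704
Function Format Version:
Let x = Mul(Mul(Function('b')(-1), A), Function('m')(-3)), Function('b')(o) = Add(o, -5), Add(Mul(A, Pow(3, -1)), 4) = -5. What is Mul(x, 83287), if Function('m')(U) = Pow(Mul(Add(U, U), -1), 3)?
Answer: 2914378704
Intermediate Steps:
A = -27 (A = Add(-12, Mul(3, -5)) = Add(-12, -15) = -27)
Function('m')(U) = Mul(-8, Pow(U, 3)) (Function('m')(U) = Pow(Mul(Mul(2, U), -1), 3) = Pow(Mul(-2, U), 3) = Mul(-8, Pow(U, 3)))
Function('b')(o) = Add(-5, o)
x = 34992 (x = Mul(Mul(Add(-5, -1), -27), Mul(-8, Pow(-3, 3))) = Mul(Mul(-6, -27), Mul(-8, -27)) = Mul(162, 216) = 34992)
Mul(x, 83287) = Mul(34992, 83287) = 2914378704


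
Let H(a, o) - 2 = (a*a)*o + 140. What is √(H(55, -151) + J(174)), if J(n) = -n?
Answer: 13*I*√2703 ≈ 675.88*I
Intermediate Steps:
H(a, o) = 142 + o*a² (H(a, o) = 2 + ((a*a)*o + 140) = 2 + (a²*o + 140) = 2 + (o*a² + 140) = 2 + (140 + o*a²) = 142 + o*a²)
√(H(55, -151) + J(174)) = √((142 - 151*55²) - 1*174) = √((142 - 151*3025) - 174) = √((142 - 456775) - 174) = √(-456633 - 174) = √(-456807) = 13*I*√2703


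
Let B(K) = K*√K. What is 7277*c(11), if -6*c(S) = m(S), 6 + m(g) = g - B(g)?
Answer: -36385/6 + 80047*√11/6 ≈ 38184.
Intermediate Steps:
B(K) = K^(3/2)
m(g) = -6 + g - g^(3/2) (m(g) = -6 + (g - g^(3/2)) = -6 + g - g^(3/2))
c(S) = 1 - S/6 + S^(3/2)/6 (c(S) = -(-6 + S - S^(3/2))/6 = 1 - S/6 + S^(3/2)/6)
7277*c(11) = 7277*(1 - ⅙*11 + 11^(3/2)/6) = 7277*(1 - 11/6 + (11*√11)/6) = 7277*(1 - 11/6 + 11*√11/6) = 7277*(-⅚ + 11*√11/6) = -36385/6 + 80047*√11/6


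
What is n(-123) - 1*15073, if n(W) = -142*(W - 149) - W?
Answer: 23674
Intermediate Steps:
n(W) = 21158 - 143*W (n(W) = -142*(-149 + W) - W = (21158 - 142*W) - W = 21158 - 143*W)
n(-123) - 1*15073 = (21158 - 143*(-123)) - 1*15073 = (21158 + 17589) - 15073 = 38747 - 15073 = 23674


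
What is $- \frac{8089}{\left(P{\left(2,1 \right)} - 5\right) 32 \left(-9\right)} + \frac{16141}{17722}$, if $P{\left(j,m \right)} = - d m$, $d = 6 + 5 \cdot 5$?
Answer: $\frac{11998315}{91870848} \approx 0.1306$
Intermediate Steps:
$d = 31$ ($d = 6 + 25 = 31$)
$P{\left(j,m \right)} = - 31 m$ ($P{\left(j,m \right)} = \left(-1\right) 31 m = - 31 m$)
$- \frac{8089}{\left(P{\left(2,1 \right)} - 5\right) 32 \left(-9\right)} + \frac{16141}{17722} = - \frac{8089}{\left(\left(-31\right) 1 - 5\right) 32 \left(-9\right)} + \frac{16141}{17722} = - \frac{8089}{\left(-31 - 5\right) 32 \left(-9\right)} + 16141 \cdot \frac{1}{17722} = - \frac{8089}{\left(-36\right) 32 \left(-9\right)} + \frac{16141}{17722} = - \frac{8089}{\left(-1152\right) \left(-9\right)} + \frac{16141}{17722} = - \frac{8089}{10368} + \frac{16141}{17722} = \frac{11998315}{91870848}$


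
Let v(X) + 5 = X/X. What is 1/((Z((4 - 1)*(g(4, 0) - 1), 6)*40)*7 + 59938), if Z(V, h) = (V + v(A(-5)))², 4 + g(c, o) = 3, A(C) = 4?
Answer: 1/87938 ≈ 1.1372e-5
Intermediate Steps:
g(c, o) = -1 (g(c, o) = -4 + 3 = -1)
v(X) = -4 (v(X) = -5 + X/X = -5 + 1 = -4)
Z(V, h) = (-4 + V)² (Z(V, h) = (V - 4)² = (-4 + V)²)
1/((Z((4 - 1)*(g(4, 0) - 1), 6)*40)*7 + 59938) = 1/(((-4 + (4 - 1)*(-1 - 1))²*40)*7 + 59938) = 1/(((-4 + 3*(-2))²*40)*7 + 59938) = 1/(((-4 - 6)²*40)*7 + 59938) = 1/(((-10)²*40)*7 + 59938) = 1/((100*40)*7 + 59938) = 1/(4000*7 + 59938) = 1/(28000 + 59938) = 1/87938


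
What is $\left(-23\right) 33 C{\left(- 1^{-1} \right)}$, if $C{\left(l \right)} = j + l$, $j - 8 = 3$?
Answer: $-7590$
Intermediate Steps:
$j = 11$ ($j = 8 + 3 = 11$)
$C{\left(l \right)} = 11 + l$
$\left(-23\right) 33 C{\left(- 1^{-1} \right)} = \left(-23\right) 33 \left(11 - 1^{-1}\right) = - 759 \left(11 - 1\right) = \left(-759\right) 10 = -7590$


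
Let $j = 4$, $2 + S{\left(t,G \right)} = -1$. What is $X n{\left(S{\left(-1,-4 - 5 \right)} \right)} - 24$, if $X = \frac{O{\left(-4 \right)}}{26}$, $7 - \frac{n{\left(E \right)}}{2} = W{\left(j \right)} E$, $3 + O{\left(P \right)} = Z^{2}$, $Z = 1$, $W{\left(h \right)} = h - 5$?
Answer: $- \frac{320}{13} \approx -24.615$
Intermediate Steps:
$S{\left(t,G \right)} = -3$ ($S{\left(t,G \right)} = -2 - 1 = -3$)
$W{\left(h \right)} = -5 + h$ ($W{\left(h \right)} = h - 5 = -5 + h$)
$O{\left(P \right)} = -2$ ($O{\left(P \right)} = -3 + 1^{2} = -3 + 1 = -2$)
$n{\left(E \right)} = 14 + 2 E$ ($n{\left(E \right)} = 14 - 2 \left(-5 + 4\right) E = 14 - 2 \left(- E\right) = 14 + 2 E$)
$X = - \frac{1}{13}$ ($X = - \frac{2}{26} = \left(-2\right) \frac{1}{26} = - \frac{1}{13} \approx -0.076923$)
$X n{\left(S{\left(-1,-4 - 5 \right)} \right)} - 24 = - \frac{14 + 2 \left(-3\right)}{13} - 24 = - \frac{14 - 6}{13} - 24 = \left(- \frac{1}{13}\right) 8 - 24 = - \frac{8}{13} - 24 = - \frac{320}{13}$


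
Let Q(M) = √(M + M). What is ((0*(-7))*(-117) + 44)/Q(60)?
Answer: 11*√30/15 ≈ 4.0166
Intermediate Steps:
Q(M) = √2*√M (Q(M) = √(2*M) = √2*√M)
((0*(-7))*(-117) + 44)/Q(60) = ((0*(-7))*(-117) + 44)/((√2*√60)) = (0*(-117) + 44)/((√2*(2*√15))) = (0 + 44)/((2*√30)) = 44*(√30/60) = 11*√30/15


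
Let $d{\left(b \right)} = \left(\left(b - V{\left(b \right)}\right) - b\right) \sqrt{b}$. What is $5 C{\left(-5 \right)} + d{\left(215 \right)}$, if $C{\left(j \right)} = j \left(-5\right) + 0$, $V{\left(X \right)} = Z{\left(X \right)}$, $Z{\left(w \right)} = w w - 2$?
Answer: $125 - 46223 \sqrt{215} \approx -6.7764 \cdot 10^{5}$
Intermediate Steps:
$Z{\left(w \right)} = -2 + w^{2}$ ($Z{\left(w \right)} = w^{2} - 2 = -2 + w^{2}$)
$V{\left(X \right)} = -2 + X^{2}$
$C{\left(j \right)} = - 5 j$ ($C{\left(j \right)} = - 5 j + 0 = - 5 j$)
$d{\left(b \right)} = \sqrt{b} \left(2 - b^{2}\right)$ ($d{\left(b \right)} = \left(\left(b - \left(-2 + b^{2}\right)\right) - b\right) \sqrt{b} = \left(\left(2 + b - b^{2}\right) - b\right) \sqrt{b} = \left(2 - b^{2}\right) \sqrt{b} = \sqrt{b} \left(2 - b^{2}\right)$)
$5 C{\left(-5 \right)} + d{\left(215 \right)} = 5 \left(\left(-5\right) \left(-5\right)\right) + \sqrt{215} \left(2 - 215^{2}\right) = 5 \cdot 25 + \sqrt{215} \left(2 - 46225\right) = 125 + \sqrt{215} \left(2 - 46225\right) = 125 + \sqrt{215} \left(-46223\right) = 125 - 46223 \sqrt{215}$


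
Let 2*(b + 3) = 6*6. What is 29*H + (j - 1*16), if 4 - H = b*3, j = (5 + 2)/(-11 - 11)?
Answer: -26517/22 ≈ -1205.3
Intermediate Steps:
j = -7/22 (j = 7/(-22) = 7*(-1/22) = -7/22 ≈ -0.31818)
b = 15 (b = -3 + (6*6)/2 = -3 + (½)*36 = -3 + 18 = 15)
H = -41 (H = 4 - 15*3 = 4 - 1*45 = 4 - 45 = -41)
29*H + (j - 1*16) = 29*(-41) + (-7/22 - 1*16) = -1189 + (-7/22 - 16) = -1189 - 359/22 = -26517/22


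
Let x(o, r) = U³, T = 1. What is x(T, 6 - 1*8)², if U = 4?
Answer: 4096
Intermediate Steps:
x(o, r) = 64 (x(o, r) = 4³ = 64)
x(T, 6 - 1*8)² = 64² = 4096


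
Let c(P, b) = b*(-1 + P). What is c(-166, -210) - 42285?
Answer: -7215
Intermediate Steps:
c(-166, -210) - 42285 = -210*(-1 - 166) - 42285 = -210*(-167) - 42285 = 35070 - 42285 = -7215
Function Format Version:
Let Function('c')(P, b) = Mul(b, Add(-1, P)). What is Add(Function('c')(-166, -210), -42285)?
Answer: -7215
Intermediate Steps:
Add(Function('c')(-166, -210), -42285) = Add(Mul(-210, Add(-1, -166)), -42285) = Add(Mul(-210, -167), -42285) = Add(35070, -42285) = -7215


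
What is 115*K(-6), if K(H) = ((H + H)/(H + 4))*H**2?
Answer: 24840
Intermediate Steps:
K(H) = 2*H**3/(4 + H) (K(H) = ((2*H)/(4 + H))*H**2 = (2*H/(4 + H))*H**2 = 2*H**3/(4 + H))
115*K(-6) = 115*(2*(-6)**3/(4 - 6)) = 115*(2*(-216)/(-2)) = 115*(2*(-216)*(-1/2)) = 115*216 = 24840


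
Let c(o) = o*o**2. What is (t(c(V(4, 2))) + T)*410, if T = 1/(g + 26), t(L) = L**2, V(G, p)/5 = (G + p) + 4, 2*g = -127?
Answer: 96093749999836/15 ≈ 6.4062e+12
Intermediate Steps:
g = -127/2 (g = (1/2)*(-127) = -127/2 ≈ -63.500)
V(G, p) = 20 + 5*G + 5*p (V(G, p) = 5*((G + p) + 4) = 5*(4 + G + p) = 20 + 5*G + 5*p)
c(o) = o**3
T = -2/75 (T = 1/(-127/2 + 26) = 1/(-75/2) = -2/75 ≈ -0.026667)
(t(c(V(4, 2))) + T)*410 = (((20 + 5*4 + 5*2)**3)**2 - 2/75)*410 = (((20 + 20 + 10)**3)**2 - 2/75)*410 = ((50**3)**2 - 2/75)*410 = (125000**2 - 2/75)*410 = (15625000000 - 2/75)*410 = (1171874999998/75)*410 = 96093749999836/15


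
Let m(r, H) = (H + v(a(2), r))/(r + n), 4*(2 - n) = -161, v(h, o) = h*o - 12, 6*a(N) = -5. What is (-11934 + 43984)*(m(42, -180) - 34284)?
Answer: -370325442800/337 ≈ -1.0989e+9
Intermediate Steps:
a(N) = -5/6 (a(N) = (1/6)*(-5) = -5/6)
v(h, o) = -12 + h*o
n = 169/4 (n = 2 - 1/4*(-161) = 2 + 161/4 = 169/4 ≈ 42.250)
m(r, H) = (-12 + H - 5*r/6)/(169/4 + r) (m(r, H) = (H + (-12 - 5*r/6))/(r + 169/4) = (-12 + H - 5*r/6)/(169/4 + r))
(-11934 + 43984)*(m(42, -180) - 34284) = (-11934 + 43984)*(2*(-72 - 5*42 + 6*(-180))/(3*(169 + 4*42)) - 34284) = 32050*(2*(-72 - 210 - 1080)/(3*(169 + 168)) - 34284) = 32050*((2/3)*(-1362)/337 - 34284) = 32050*((2/3)*(1/337)*(-1362) - 34284) = 32050*(-908/337 - 34284) = 32050*(-11554616/337) = -370325442800/337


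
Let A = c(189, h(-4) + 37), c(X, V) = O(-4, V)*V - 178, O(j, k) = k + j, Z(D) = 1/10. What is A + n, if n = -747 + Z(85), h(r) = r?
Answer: 321/10 ≈ 32.100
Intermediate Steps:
Z(D) = ⅒
O(j, k) = j + k
c(X, V) = -178 + V*(-4 + V) (c(X, V) = (-4 + V)*V - 178 = V*(-4 + V) - 178 = -178 + V*(-4 + V))
A = 779 (A = -178 + (-4 + 37)*(-4 + (-4 + 37)) = -178 + 33*(-4 + 33) = -178 + 33*29 = -178 + 957 = 779)
n = -7469/10 (n = -747 + ⅒ = -7469/10 ≈ -746.90)
A + n = 779 - 7469/10 = 321/10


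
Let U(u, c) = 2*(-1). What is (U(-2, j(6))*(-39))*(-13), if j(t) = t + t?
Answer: -1014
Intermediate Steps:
j(t) = 2*t
U(u, c) = -2
(U(-2, j(6))*(-39))*(-13) = -2*(-39)*(-13) = 78*(-13) = -1014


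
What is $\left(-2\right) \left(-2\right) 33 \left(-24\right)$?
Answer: $-3168$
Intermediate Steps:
$\left(-2\right) \left(-2\right) 33 \left(-24\right) = 4 \cdot 33 \left(-24\right) = 132 \left(-24\right) = -3168$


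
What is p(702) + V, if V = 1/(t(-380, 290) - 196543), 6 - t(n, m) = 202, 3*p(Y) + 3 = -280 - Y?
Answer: -193787918/590217 ≈ -328.33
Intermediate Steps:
p(Y) = -283/3 - Y/3 (p(Y) = -1 + (-280 - Y)/3 = -1 + (-280/3 - Y/3) = -283/3 - Y/3)
t(n, m) = -196 (t(n, m) = 6 - 1*202 = 6 - 202 = -196)
V = -1/196739 (V = 1/(-196 - 196543) = 1/(-196739) = -1/196739 ≈ -5.0829e-6)
p(702) + V = (-283/3 - 1/3*702) - 1/196739 = (-283/3 - 234) - 1/196739 = -985/3 - 1/196739 = -193787918/590217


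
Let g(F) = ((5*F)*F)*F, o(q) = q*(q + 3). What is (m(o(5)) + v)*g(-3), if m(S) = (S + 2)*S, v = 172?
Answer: -250020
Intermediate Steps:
o(q) = q*(3 + q)
m(S) = S*(2 + S) (m(S) = (2 + S)*S = S*(2 + S))
g(F) = 5*F³ (g(F) = (5*F²)*F = 5*F³)
(m(o(5)) + v)*g(-3) = ((5*(3 + 5))*(2 + 5*(3 + 5)) + 172)*(5*(-3)³) = ((5*8)*(2 + 5*8) + 172)*(5*(-27)) = (40*(2 + 40) + 172)*(-135) = (40*42 + 172)*(-135) = (1680 + 172)*(-135) = 1852*(-135) = -250020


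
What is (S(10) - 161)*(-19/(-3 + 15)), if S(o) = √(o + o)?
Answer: 3059/12 - 19*√5/6 ≈ 247.84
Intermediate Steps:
S(o) = √2*√o (S(o) = √(2*o) = √2*√o)
(S(10) - 161)*(-19/(-3 + 15)) = (√2*√10 - 161)*(-19/(-3 + 15)) = (2*√5 - 161)*(-19/12) = (-161 + 2*√5)*((1/12)*(-19)) = (-161 + 2*√5)*(-19/12) = 3059/12 - 19*√5/6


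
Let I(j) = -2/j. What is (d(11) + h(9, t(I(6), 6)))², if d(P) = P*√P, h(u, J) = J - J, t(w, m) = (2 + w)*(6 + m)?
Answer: 1331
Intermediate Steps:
h(u, J) = 0
d(P) = P^(3/2)
(d(11) + h(9, t(I(6), 6)))² = (11^(3/2) + 0)² = (11*√11 + 0)² = (11*√11)² = 1331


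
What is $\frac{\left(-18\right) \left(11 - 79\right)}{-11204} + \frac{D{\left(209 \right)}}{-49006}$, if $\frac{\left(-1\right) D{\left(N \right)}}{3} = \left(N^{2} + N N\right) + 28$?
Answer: $\frac{359671167}{68632903} \approx 5.2405$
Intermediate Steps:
$D{\left(N \right)} = -84 - 6 N^{2}$ ($D{\left(N \right)} = - 3 \left(\left(N^{2} + N N\right) + 28\right) = - 3 \left(\left(N^{2} + N^{2}\right) + 28\right) = - 3 \left(2 N^{2} + 28\right) = - 3 \left(28 + 2 N^{2}\right) = -84 - 6 N^{2}$)
$\frac{\left(-18\right) \left(11 - 79\right)}{-11204} + \frac{D{\left(209 \right)}}{-49006} = \frac{\left(-18\right) \left(11 - 79\right)}{-11204} + \frac{-84 - 6 \cdot 209^{2}}{-49006} = \left(-18\right) \left(-68\right) \left(- \frac{1}{11204}\right) + \left(-84 - 262086\right) \left(- \frac{1}{49006}\right) = 1224 \left(- \frac{1}{11204}\right) + \left(-84 - 262086\right) \left(- \frac{1}{49006}\right) = - \frac{306}{2801} - - \frac{131085}{24503} = - \frac{306}{2801} + \frac{131085}{24503} = \frac{359671167}{68632903}$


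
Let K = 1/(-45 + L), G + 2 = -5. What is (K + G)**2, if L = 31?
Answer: 9801/196 ≈ 50.005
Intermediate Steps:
G = -7 (G = -2 - 5 = -7)
K = -1/14 (K = 1/(-45 + 31) = 1/(-14) = -1/14 ≈ -0.071429)
(K + G)**2 = (-1/14 - 7)**2 = (-99/14)**2 = 9801/196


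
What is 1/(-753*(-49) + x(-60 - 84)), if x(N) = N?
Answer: 1/36753 ≈ 2.7209e-5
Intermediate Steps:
1/(-753*(-49) + x(-60 - 84)) = 1/(-753*(-49) + (-60 - 84)) = 1/(36897 - 144) = 1/36753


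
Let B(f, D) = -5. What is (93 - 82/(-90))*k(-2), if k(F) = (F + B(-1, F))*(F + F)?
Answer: 118328/45 ≈ 2629.5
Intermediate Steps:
k(F) = 2*F*(-5 + F) (k(F) = (F - 5)*(F + F) = (-5 + F)*(2*F) = 2*F*(-5 + F))
(93 - 82/(-90))*k(-2) = (93 - 82/(-90))*(2*(-2)*(-5 - 2)) = (93 - 82*(-1/90))*(2*(-2)*(-7)) = (93 + 41/45)*28 = (4226/45)*28 = 118328/45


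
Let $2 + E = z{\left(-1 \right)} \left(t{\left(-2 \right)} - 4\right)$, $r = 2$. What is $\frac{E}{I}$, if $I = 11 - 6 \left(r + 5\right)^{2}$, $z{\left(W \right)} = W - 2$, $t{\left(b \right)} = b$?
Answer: $- \frac{16}{283} \approx -0.056537$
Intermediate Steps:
$z{\left(W \right)} = -2 + W$ ($z{\left(W \right)} = W - 2 = -2 + W$)
$E = 16$ ($E = -2 + \left(-2 - 1\right) \left(-2 - 4\right) = -2 - -18 = -2 + 18 = 16$)
$I = -283$ ($I = 11 - 6 \left(2 + 5\right)^{2} = 11 - 6 \cdot 7^{2} = 11 - 294 = -283$)
$\frac{E}{I} = \frac{16}{-283} = 16 \left(- \frac{1}{283}\right) = - \frac{16}{283}$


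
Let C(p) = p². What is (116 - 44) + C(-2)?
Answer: 76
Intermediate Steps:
(116 - 44) + C(-2) = (116 - 44) + (-2)² = 72 + 4 = 76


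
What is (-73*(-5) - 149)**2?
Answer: 46656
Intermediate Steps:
(-73*(-5) - 149)**2 = (365 - 149)**2 = 216**2 = 46656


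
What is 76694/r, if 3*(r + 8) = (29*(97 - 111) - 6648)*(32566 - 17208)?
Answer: -115041/54167678 ≈ -0.0021238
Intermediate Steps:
r = -108335356/3 (r = -8 + ((29*(97 - 111) - 6648)*(32566 - 17208))/3 = -8 + ((29*(-14) - 6648)*15358)/3 = -8 + ((-406 - 6648)*15358)/3 = -8 + (-7054*15358)/3 = -8 + (⅓)*(-108335332) = -8 - 108335332/3 = -108335356/3 ≈ -3.6112e+7)
76694/r = 76694/(-108335356/3) = 76694*(-3/108335356) = -115041/54167678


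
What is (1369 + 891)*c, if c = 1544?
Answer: 3489440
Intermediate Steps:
(1369 + 891)*c = (1369 + 891)*1544 = 2260*1544 = 3489440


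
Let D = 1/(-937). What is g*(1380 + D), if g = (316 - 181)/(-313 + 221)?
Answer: -174562965/86204 ≈ -2025.0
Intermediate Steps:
D = -1/937 ≈ -0.0010672
g = -135/92 (g = 135/(-92) = 135*(-1/92) = -135/92 ≈ -1.4674)
g*(1380 + D) = -135*(1380 - 1/937)/92 = -135/92*1293059/937 = -174562965/86204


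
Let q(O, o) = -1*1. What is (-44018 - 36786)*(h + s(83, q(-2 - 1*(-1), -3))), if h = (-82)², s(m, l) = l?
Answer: -543245292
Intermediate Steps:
q(O, o) = -1
h = 6724
(-44018 - 36786)*(h + s(83, q(-2 - 1*(-1), -3))) = (-44018 - 36786)*(6724 - 1) = -80804*6723 = -543245292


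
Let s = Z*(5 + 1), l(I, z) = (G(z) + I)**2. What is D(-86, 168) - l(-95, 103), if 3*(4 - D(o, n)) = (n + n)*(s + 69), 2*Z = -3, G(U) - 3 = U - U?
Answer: -15180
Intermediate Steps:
G(U) = 3 (G(U) = 3 + (U - U) = 3 + 0 = 3)
l(I, z) = (3 + I)**2
Z = -3/2 (Z = (1/2)*(-3) = -3/2 ≈ -1.5000)
s = -9 (s = -3*(5 + 1)/2 = -3/2*6 = -9)
D(o, n) = 4 - 40*n (D(o, n) = 4 - (n + n)*(-9 + 69)/3 = 4 - 2*n*60/3 = 4 - 40*n)
D(-86, 168) - l(-95, 103) = (4 - 40*168) - (3 - 95)**2 = (4 - 6720) - 1*(-92)**2 = -6716 - 1*8464 = -6716 - 8464 = -15180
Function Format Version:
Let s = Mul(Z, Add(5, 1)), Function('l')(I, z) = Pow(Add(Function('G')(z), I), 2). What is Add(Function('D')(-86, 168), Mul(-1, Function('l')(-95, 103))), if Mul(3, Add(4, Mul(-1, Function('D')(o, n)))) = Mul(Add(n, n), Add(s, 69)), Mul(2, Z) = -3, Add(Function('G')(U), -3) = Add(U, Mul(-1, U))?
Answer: -15180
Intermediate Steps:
Function('G')(U) = 3 (Function('G')(U) = Add(3, Add(U, Mul(-1, U))) = Add(3, 0) = 3)
Function('l')(I, z) = Pow(Add(3, I), 2)
Z = Rational(-3, 2) (Z = Mul(Rational(1, 2), -3) = Rational(-3, 2) ≈ -1.5000)
s = -9 (s = Mul(Rational(-3, 2), Add(5, 1)) = Mul(Rational(-3, 2), 6) = -9)
Function('D')(o, n) = Add(4, Mul(-40, n)) (Function('D')(o, n) = Add(4, Mul(Rational(-1, 3), Mul(Add(n, n), Add(-9, 69)))) = Add(4, Mul(Rational(-1, 3), Mul(Mul(2, n), 60))) = Add(4, Mul(Rational(-1, 3), Mul(120, n))) = Add(4, Mul(-40, n)))
Add(Function('D')(-86, 168), Mul(-1, Function('l')(-95, 103))) = Add(Add(4, Mul(-40, 168)), Mul(-1, Pow(Add(3, -95), 2))) = Add(Add(4, -6720), Mul(-1, Pow(-92, 2))) = Add(-6716, Mul(-1, 8464)) = Add(-6716, -8464) = -15180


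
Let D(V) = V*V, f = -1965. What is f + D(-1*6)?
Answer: -1929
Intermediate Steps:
D(V) = V**2
f + D(-1*6) = -1965 + (-1*6)**2 = -1965 + (-6)**2 = -1965 + 36 = -1929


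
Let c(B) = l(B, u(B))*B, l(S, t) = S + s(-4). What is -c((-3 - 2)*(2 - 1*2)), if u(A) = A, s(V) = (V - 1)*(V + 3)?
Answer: 0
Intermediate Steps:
s(V) = (-1 + V)*(3 + V)
l(S, t) = 5 + S (l(S, t) = S + (-3 + (-4)**2 + 2*(-4)) = S + (-3 + 16 - 8) = S + 5 = 5 + S)
c(B) = B*(5 + B) (c(B) = (5 + B)*B = B*(5 + B))
-c((-3 - 2)*(2 - 1*2)) = -(-3 - 2)*(2 - 1*2)*(5 + (-3 - 2)*(2 - 1*2)) = -(-5*(2 - 2))*(5 - 5*(2 - 2)) = -(-5*0)*(5 - 5*0) = -0*(5 + 0) = -0*5 = -1*0 = 0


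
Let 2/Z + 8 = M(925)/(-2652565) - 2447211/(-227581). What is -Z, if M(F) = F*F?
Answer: -120734679053/146727509097 ≈ -0.82285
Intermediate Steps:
M(F) = F**2
Z = 120734679053/146727509097 (Z = 2/(-8 + (925**2/(-2652565) - 2447211/(-227581))) = 2/(-8 + (855625*(-1/2652565) - 2447211*(-1/227581))) = 2/(-8 + (-171125/530513 + 2447211/227581)) = 2/(-8 + 1259332450618/120734679053) = 2/(293455018194/120734679053) = 2*(120734679053/293455018194) = 120734679053/146727509097 ≈ 0.82285)
-Z = -1*120734679053/146727509097 = -120734679053/146727509097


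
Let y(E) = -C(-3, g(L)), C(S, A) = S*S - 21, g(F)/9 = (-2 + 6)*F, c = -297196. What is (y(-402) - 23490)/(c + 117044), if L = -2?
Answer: 1677/12868 ≈ 0.13032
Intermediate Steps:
g(F) = 36*F (g(F) = 9*((-2 + 6)*F) = 9*(4*F) = 36*F)
C(S, A) = -21 + S² (C(S, A) = S² - 21 = -21 + S²)
y(E) = 12 (y(E) = -(-21 + (-3)²) = -(-21 + 9) = -1*(-12) = 12)
(y(-402) - 23490)/(c + 117044) = (12 - 23490)/(-297196 + 117044) = -23478/(-180152) = -23478*(-1/180152) = 1677/12868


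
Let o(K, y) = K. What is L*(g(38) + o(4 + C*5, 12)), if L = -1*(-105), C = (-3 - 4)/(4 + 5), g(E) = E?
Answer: 12005/3 ≈ 4001.7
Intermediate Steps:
C = -7/9 ≈ -0.77778
L = 105
L*(g(38) + o(4 + C*5, 12)) = 105*(38 + (4 - 7/9*5)) = 105*(38 + (4 - 35/9)) = 105*(38 + ⅑) = 105*(343/9) = 12005/3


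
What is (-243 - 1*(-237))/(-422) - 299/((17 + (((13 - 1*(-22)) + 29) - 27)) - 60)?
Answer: 63107/1266 ≈ 49.848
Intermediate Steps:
(-243 - 1*(-237))/(-422) - 299/((17 + (((13 - 1*(-22)) + 29) - 27)) - 60) = (-243 + 237)*(-1/422) - 299/((17 + (((13 + 22) + 29) - 27)) - 60) = -6*(-1/422) - 299/((17 + ((35 + 29) - 27)) - 60) = 3/211 - 299/((17 + (64 - 27)) - 60) = 3/211 - 299/((17 + 37) - 60) = 3/211 - 299/(54 - 60) = 3/211 - 299/(-6) = 3/211 - 299*(-⅙) = 3/211 + 299/6 = 63107/1266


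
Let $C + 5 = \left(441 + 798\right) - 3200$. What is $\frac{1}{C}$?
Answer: $- \frac{1}{1966} \approx -0.00050865$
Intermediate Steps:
$C = -1966$ ($C = -5 + \left(\left(441 + 798\right) - 3200\right) = -5 + \left(1239 - 3200\right) = -5 - 1961 = -1966$)
$\frac{1}{C} = \frac{1}{-1966} = - \frac{1}{1966}$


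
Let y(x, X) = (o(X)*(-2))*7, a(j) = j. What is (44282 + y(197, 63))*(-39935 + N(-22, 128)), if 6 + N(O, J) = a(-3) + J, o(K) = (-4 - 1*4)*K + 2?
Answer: -2042958960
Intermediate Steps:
o(K) = 2 - 8*K (o(K) = (-4 - 4)*K + 2 = -8*K + 2 = 2 - 8*K)
y(x, X) = -28 + 112*X (y(x, X) = ((2 - 8*X)*(-2))*7 = (-4 + 16*X)*7 = -28 + 112*X)
N(O, J) = -9 + J (N(O, J) = -6 + (-3 + J) = -9 + J)
(44282 + y(197, 63))*(-39935 + N(-22, 128)) = (44282 + (-28 + 112*63))*(-39935 + (-9 + 128)) = (44282 + (-28 + 7056))*(-39935 + 119) = (44282 + 7028)*(-39816) = 51310*(-39816) = -2042958960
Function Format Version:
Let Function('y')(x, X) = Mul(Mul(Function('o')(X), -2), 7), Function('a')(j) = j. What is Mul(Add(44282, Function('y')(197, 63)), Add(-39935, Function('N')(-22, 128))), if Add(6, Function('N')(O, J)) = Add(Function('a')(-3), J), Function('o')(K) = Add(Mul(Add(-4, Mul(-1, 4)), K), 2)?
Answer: -2042958960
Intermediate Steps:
Function('o')(K) = Add(2, Mul(-8, K)) (Function('o')(K) = Add(Mul(Add(-4, -4), K), 2) = Add(Mul(-8, K), 2) = Add(2, Mul(-8, K)))
Function('y')(x, X) = Add(-28, Mul(112, X)) (Function('y')(x, X) = Mul(Mul(Add(2, Mul(-8, X)), -2), 7) = Mul(Add(-4, Mul(16, X)), 7) = Add(-28, Mul(112, X)))
Function('N')(O, J) = Add(-9, J) (Function('N')(O, J) = Add(-6, Add(-3, J)) = Add(-9, J))
Mul(Add(44282, Function('y')(197, 63)), Add(-39935, Function('N')(-22, 128))) = Mul(Add(44282, Add(-28, Mul(112, 63))), Add(-39935, Add(-9, 128))) = Mul(Add(44282, Add(-28, 7056)), Add(-39935, 119)) = Mul(Add(44282, 7028), -39816) = Mul(51310, -39816) = -2042958960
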